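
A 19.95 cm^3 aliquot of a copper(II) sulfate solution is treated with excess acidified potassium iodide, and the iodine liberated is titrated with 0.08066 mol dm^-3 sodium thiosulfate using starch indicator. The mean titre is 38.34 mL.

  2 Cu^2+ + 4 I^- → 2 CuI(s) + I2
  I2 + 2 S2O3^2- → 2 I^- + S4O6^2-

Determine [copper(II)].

0.1550 mol/L

n(S2O3^2-) = 0.03834 × 0.08066 = 3.093 × 10^-3 mol
n(I2) = n(S2O3^2-)/2 = 1.546 × 10^-3 mol
From the 2:1 ratio, n(Cu2+) in the aliquot = 2/1 × 1.546 × 10^-3 = 3.093 × 10^-3 mol
[Cu2+] = 3.093 × 10^-3 / 0.01995 = 0.1550 mol/L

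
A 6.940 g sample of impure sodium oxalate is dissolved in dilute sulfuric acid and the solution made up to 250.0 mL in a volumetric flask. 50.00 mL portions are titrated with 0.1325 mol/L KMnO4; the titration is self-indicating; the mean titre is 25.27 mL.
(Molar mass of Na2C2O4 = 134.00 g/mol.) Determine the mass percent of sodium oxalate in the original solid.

80.81 %

2 MnO4^- + 5 C2O4^2- + 16 H^+ → 2 Mn^2+ + 10 CO2 + 8 H2O
n(KMnO4) per titration = 0.02527 × 0.1325 = 3.348 × 10^-3 mol
From the 5:2 ratio, n(Na2C2O4) in each aliquot = 5/2 × 3.348 × 10^-3 = 8.371 × 10^-3 mol
n(Na2C2O4) in the whole flask = 8.371 × 10^-3 × 250.0/50.00 = 0.04185 mol
mass of Na2C2O4 = 0.04185 × 134.00 = 5.608 g
% Na2C2O4 = 5.608 / 6.940 × 100 = 80.81 %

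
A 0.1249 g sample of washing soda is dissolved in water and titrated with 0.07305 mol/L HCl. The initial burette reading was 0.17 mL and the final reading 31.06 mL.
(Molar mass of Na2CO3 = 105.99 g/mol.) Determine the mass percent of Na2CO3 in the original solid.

95.74 %

Na2CO3 + 2 HCl → 2 NaCl + H2O + CO2
n(HCl) = 0.03089 L × 0.07305 mol/L = 2.257 × 10^-3 mol
From the 1:2 ratio, n(Na2CO3) = 1/2 × 2.257 × 10^-3 = 1.128 × 10^-3 mol
mass of Na2CO3 = 1.128 × 10^-3 × 105.99 g/mol = 0.1196 g
% Na2CO3 = 0.1196 / 0.1249 × 100 = 95.74 %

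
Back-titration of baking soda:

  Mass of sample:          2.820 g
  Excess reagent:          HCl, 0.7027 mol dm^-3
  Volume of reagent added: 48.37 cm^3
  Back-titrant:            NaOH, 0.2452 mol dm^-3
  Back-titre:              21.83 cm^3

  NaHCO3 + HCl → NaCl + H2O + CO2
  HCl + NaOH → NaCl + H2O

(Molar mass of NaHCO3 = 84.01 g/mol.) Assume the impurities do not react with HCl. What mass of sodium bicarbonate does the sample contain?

2.406 g

n(HCl) added = 0.04837 × 0.7027 = 0.03399 mol
n(NaOH) used in back-titration = 0.02183 × 0.2452 = 5.353 × 10^-3 mol
n(HCl) left over = 5.353 × 10^-3 mol (1:1 ratio)
n(HCl) consumed by analyte = 0.03399 − 5.353 × 10^-3 = 0.02864 mol
n(NaHCO3) = 0.02864 mol (1:1 ratio)
mass of NaHCO3 = 0.02864 × 84.01 = 2.406 g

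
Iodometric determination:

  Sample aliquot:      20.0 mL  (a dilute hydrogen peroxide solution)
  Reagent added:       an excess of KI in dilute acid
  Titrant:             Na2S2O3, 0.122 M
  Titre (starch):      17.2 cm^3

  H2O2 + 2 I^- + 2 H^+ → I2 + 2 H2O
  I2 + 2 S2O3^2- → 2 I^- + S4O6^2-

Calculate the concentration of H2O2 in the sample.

n(S2O3^2-) = 0.0172 × 0.122 = 2.10 × 10^-3 mol
n(I2) = n(S2O3^2-)/2 = 1.05 × 10^-3 mol
n(H2O2) in the aliquot = 1.05 × 10^-3 mol (1:1 ratio)
[H2O2] = 1.05 × 10^-3 / 0.0200 = 0.0525 mol/L

0.0525 M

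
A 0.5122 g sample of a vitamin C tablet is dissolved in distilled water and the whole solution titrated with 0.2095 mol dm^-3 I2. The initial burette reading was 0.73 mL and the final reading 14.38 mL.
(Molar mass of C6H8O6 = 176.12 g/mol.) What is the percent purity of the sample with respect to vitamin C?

98.33 %

C6H8O6 + I2 → C6H6O6 + 2 HI
n(I2) = 0.01365 L × 0.2095 mol/L = 2.860 × 10^-3 mol
n(C6H8O6) = 2.860 × 10^-3 mol (1:1 ratio)
mass of C6H8O6 = 2.860 × 10^-3 × 176.12 g/mol = 0.5036 g
% C6H8O6 = 0.5036 / 0.5122 × 100 = 98.33 %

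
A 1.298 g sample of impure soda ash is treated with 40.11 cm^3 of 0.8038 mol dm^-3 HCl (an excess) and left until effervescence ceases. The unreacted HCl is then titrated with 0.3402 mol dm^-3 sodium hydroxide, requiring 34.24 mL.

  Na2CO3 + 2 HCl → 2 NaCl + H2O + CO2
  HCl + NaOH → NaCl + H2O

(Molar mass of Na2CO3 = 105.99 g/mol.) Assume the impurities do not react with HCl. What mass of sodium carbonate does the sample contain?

1.091 g

n(HCl) added = 0.04011 × 0.8038 = 0.03224 mol
n(NaOH) used in back-titration = 0.03424 × 0.3402 = 0.01165 mol
n(HCl) left over = 0.01165 mol (1:1 ratio)
n(HCl) consumed by analyte = 0.03224 − 0.01165 = 0.02059 mol
From the 1:2 ratio, n(Na2CO3) = 1/2 × 0.02059 = 0.01030 mol
mass of Na2CO3 = 0.01030 × 105.99 = 1.091 g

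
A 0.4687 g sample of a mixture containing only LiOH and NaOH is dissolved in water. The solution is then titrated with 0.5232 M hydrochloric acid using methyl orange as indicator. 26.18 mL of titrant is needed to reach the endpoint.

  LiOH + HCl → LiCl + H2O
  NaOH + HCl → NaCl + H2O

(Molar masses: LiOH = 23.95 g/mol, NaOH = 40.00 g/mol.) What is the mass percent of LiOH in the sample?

25.21 %

n(HCl) = 0.02618 × 0.5232 = 0.01370 mol
Let x = n(LiOH), y = n(NaOH).
Titrant: 1x + 1y = 0.01370;  mass: 23.95x + 40.00y = 0.4687
Solving, x = 4.934 × 10^-3 mol, y = 8.763 × 10^-3 mol
mass of LiOH = 4.934 × 10^-3 × 23.95 = 0.1182 g
% LiOH = 0.1182 / 0.4687 × 100 = 25.21 %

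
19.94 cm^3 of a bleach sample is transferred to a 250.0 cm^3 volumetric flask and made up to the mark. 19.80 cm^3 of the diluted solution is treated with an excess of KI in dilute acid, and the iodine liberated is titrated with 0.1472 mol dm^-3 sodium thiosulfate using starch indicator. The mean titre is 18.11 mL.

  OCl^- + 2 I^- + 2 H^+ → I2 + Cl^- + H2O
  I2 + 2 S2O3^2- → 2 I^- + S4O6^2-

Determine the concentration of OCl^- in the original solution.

0.8440 mol/L

n(S2O3^2-) = 0.01811 × 0.1472 = 2.666 × 10^-3 mol
n(I2) = n(S2O3^2-)/2 = 1.333 × 10^-3 mol
n(OCl^-) in the aliquot = 1.333 × 10^-3 mol (1:1 ratio)
[OCl^-]_dilute = 1.333 × 10^-3 / 0.01980 = 0.06732 mol/L
[OCl^-]_original = 0.06732 × 250.0/19.94 = 0.8440 mol/L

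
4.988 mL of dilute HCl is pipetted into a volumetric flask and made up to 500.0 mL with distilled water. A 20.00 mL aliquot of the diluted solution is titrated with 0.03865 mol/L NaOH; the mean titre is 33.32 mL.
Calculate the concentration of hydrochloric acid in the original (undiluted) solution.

6.455 mol/L

HCl + NaOH → NaCl + H2O
n(NaOH) = 0.03332 × 0.03865 = 1.288 × 10^-3 mol
n(HCl) in the aliquot = 1.288 × 10^-3 mol (1:1 ratio)
[HCl]_dilute = 1.288 × 10^-3 / 0.02000 = 0.06439 mol/L
Dilution factor = 500.0 / 4.988 = 100.2
[HCl]_stock = 0.06439 × 100.2 = 6.455 mol/L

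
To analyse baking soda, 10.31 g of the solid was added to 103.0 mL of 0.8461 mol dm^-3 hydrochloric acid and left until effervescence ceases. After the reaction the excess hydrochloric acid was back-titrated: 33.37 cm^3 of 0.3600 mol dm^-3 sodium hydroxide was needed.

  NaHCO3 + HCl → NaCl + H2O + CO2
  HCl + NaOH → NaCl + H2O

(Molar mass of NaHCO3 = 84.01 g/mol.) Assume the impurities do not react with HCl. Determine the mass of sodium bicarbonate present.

n(HCl) added = 0.1030 × 0.8461 = 0.08715 mol
n(NaOH) used in back-titration = 0.03337 × 0.3600 = 0.01201 mol
n(HCl) left over = 0.01201 mol (1:1 ratio)
n(HCl) consumed by analyte = 0.08715 − 0.01201 = 0.07514 mol
n(NaHCO3) = 0.07514 mol (1:1 ratio)
mass of NaHCO3 = 0.07514 × 84.01 = 6.312 g

6.312 g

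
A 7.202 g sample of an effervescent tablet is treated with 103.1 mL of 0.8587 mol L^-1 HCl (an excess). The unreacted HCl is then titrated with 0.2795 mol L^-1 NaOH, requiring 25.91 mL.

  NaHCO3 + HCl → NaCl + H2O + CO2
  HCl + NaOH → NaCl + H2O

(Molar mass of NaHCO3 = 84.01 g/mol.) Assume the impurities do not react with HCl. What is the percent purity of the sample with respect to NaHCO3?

n(HCl) added = 0.1031 × 0.8587 = 0.08853 mol
n(NaOH) used in back-titration = 0.02591 × 0.2795 = 7.242 × 10^-3 mol
n(HCl) left over = 7.242 × 10^-3 mol (1:1 ratio)
n(HCl) consumed by analyte = 0.08853 − 7.242 × 10^-3 = 0.08129 mol
n(NaHCO3) = 0.08129 mol (1:1 ratio)
mass of NaHCO3 = 0.08129 × 84.01 = 6.829 g
% NaHCO3 = 6.829 / 7.202 × 100 = 94.82 %

94.82 %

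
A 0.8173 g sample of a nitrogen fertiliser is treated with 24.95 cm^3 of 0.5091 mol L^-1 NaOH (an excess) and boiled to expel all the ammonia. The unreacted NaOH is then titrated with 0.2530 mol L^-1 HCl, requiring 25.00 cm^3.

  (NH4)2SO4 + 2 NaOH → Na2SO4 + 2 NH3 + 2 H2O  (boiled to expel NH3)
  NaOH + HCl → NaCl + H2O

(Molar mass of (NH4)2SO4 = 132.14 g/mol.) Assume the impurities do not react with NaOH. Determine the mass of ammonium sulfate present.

0.4213 g

n(NaOH) added = 0.02495 × 0.5091 = 0.01270 mol
n(HCl) used in back-titration = 0.02500 × 0.2530 = 6.325 × 10^-3 mol
n(NaOH) left over = 6.325 × 10^-3 mol (1:1 ratio)
n(NaOH) consumed by analyte = 0.01270 − 6.325 × 10^-3 = 6.377 × 10^-3 mol
From the 1:2 ratio, n((NH4)2SO4) = 1/2 × 6.377 × 10^-3 = 3.189 × 10^-3 mol
mass of (NH4)2SO4 = 3.189 × 10^-3 × 132.14 = 0.4213 g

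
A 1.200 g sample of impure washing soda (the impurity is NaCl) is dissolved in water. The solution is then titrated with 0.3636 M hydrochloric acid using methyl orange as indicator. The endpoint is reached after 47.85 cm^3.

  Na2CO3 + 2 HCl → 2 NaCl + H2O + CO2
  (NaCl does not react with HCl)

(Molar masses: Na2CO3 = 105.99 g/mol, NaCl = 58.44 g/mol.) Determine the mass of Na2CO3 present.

0.9220 g

n(HCl) = 0.04785 × 0.3636 = 0.01740 mol
Let x = n(Na2CO3), y = n(NaCl).
Titrant: 2x = 0.01740;  mass: 105.99x + 58.44y = 1.200
Solving, x = 8.699 × 10^-3 mol, y = 4.757 × 10^-3 mol
mass of Na2CO3 = 8.699 × 10^-3 × 105.99 = 0.9220 g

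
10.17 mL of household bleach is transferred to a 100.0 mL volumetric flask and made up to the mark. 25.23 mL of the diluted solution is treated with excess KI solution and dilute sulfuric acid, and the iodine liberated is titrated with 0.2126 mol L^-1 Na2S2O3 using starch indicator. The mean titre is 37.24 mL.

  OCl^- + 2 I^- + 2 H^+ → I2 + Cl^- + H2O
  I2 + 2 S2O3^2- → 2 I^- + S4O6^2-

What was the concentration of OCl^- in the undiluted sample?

1.543 mol/L

n(S2O3^2-) = 0.03724 × 0.2126 = 7.917 × 10^-3 mol
n(I2) = n(S2O3^2-)/2 = 3.959 × 10^-3 mol
n(OCl^-) in the aliquot = 3.959 × 10^-3 mol (1:1 ratio)
[OCl^-]_dilute = 3.959 × 10^-3 / 0.02523 = 0.1569 mol/L
[OCl^-]_original = 0.1569 × 100.0/10.17 = 1.543 mol/L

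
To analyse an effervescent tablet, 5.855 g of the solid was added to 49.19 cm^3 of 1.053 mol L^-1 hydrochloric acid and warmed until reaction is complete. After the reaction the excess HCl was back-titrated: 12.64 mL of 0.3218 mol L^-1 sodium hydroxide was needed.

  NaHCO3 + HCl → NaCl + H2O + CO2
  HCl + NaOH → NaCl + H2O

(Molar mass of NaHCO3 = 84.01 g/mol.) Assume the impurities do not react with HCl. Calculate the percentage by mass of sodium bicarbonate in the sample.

n(HCl) added = 0.04919 × 1.053 = 0.05180 mol
n(NaOH) used in back-titration = 0.01264 × 0.3218 = 4.068 × 10^-3 mol
n(HCl) left over = 4.068 × 10^-3 mol (1:1 ratio)
n(HCl) consumed by analyte = 0.05180 − 4.068 × 10^-3 = 0.04773 mol
n(NaHCO3) = 0.04773 mol (1:1 ratio)
mass of NaHCO3 = 0.04773 × 84.01 = 4.010 g
% NaHCO3 = 4.010 / 5.855 × 100 = 68.48 %

68.48 %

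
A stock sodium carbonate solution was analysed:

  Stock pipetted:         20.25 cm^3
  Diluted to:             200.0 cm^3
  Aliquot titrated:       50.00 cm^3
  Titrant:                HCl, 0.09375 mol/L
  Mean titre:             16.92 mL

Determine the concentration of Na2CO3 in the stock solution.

0.1567 mol/L

Na2CO3 + 2 HCl → 2 NaCl + H2O + CO2
n(HCl) = 0.01692 × 0.09375 = 1.586 × 10^-3 mol
From the 1:2 ratio, n(Na2CO3) in the aliquot = 1/2 × 1.586 × 10^-3 = 7.931 × 10^-4 mol
[Na2CO3]_dilute = 7.931 × 10^-4 / 0.05000 = 0.01586 mol/L
Dilution factor = 200.0 / 20.25 = 9.877
[Na2CO3]_stock = 0.01586 × 9.877 = 0.1567 mol/L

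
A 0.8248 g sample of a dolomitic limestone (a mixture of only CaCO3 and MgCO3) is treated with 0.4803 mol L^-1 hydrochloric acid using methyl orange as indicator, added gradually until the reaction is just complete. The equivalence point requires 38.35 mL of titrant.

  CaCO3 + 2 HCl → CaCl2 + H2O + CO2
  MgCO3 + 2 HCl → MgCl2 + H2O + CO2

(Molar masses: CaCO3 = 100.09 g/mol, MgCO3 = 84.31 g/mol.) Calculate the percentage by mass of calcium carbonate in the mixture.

n(HCl) = 0.03835 × 0.4803 = 0.01842 mol
Let x = n(CaCO3), y = n(MgCO3).
Titrant: 2x + 2y = 0.01842;  mass: 100.09x + 84.31y = 0.8248
Solving, x = 3.062 × 10^-3 mol, y = 6.147 × 10^-3 mol
mass of CaCO3 = 3.062 × 10^-3 × 100.09 = 0.3065 g
% CaCO3 = 0.3065 / 0.8248 × 100 = 37.16 %

37.16 %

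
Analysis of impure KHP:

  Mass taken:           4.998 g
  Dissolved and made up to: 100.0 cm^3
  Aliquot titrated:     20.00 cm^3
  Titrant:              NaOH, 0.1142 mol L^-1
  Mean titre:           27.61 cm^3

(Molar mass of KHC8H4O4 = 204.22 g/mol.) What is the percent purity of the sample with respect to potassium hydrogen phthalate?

KHC8H4O4 + NaOH → KNaC8H4O4 + H2O
n(NaOH) per titration = 0.02761 × 0.1142 = 3.153 × 10^-3 mol
n(KHC8H4O4) in each aliquot = 3.153 × 10^-3 mol (1:1 ratio)
n(KHC8H4O4) in the whole flask = 3.153 × 10^-3 × 100.0/20.00 = 0.01577 mol
mass of KHC8H4O4 = 0.01577 × 204.22 = 3.220 g
% KHC8H4O4 = 3.220 / 4.998 × 100 = 64.42 %

64.42 %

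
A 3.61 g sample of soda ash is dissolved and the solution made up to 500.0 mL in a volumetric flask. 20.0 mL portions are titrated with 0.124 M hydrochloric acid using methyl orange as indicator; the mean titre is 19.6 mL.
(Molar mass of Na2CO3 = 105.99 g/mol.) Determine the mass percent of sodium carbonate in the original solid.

89.2 %

Na2CO3 + 2 HCl → 2 NaCl + H2O + CO2
n(HCl) per titration = 0.0196 × 0.124 = 2.43 × 10^-3 mol
From the 1:2 ratio, n(Na2CO3) in each aliquot = 1/2 × 2.43 × 10^-3 = 1.22 × 10^-3 mol
n(Na2CO3) in the whole flask = 1.22 × 10^-3 × 500.0/20.0 = 0.0304 mol
mass of Na2CO3 = 0.0304 × 105.99 = 3.22 g
% Na2CO3 = 3.22 / 3.61 × 100 = 89.2 %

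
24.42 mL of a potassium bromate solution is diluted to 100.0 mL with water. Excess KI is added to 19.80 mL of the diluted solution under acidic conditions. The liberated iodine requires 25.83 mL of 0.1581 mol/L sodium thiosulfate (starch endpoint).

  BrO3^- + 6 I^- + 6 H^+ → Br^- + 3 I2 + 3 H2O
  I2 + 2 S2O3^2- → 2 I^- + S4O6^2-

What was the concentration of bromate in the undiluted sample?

n(S2O3^2-) = 0.02583 × 0.1581 = 4.084 × 10^-3 mol
n(I2) = n(S2O3^2-)/2 = 2.042 × 10^-3 mol
From the 1:3 ratio, n(BrO3^-) in the aliquot = 1/3 × 2.042 × 10^-3 = 6.806 × 10^-4 mol
[BrO3^-]_dilute = 6.806 × 10^-4 / 0.01980 = 0.03437 mol/L
[BrO3^-]_original = 0.03437 × 100.0/24.42 = 0.1408 mol/L

0.1408 mol/L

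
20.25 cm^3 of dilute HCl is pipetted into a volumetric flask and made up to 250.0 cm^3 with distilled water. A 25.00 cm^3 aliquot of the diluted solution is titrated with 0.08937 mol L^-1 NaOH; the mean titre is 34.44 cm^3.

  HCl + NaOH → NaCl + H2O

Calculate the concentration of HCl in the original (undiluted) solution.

1.520 mol/L

n(NaOH) = 0.03444 × 0.08937 = 3.078 × 10^-3 mol
n(HCl) in the aliquot = 3.078 × 10^-3 mol (1:1 ratio)
[HCl]_dilute = 3.078 × 10^-3 / 0.02500 = 0.1231 mol/L
Dilution factor = 250.0 / 20.25 = 12.35
[HCl]_stock = 0.1231 × 12.35 = 1.520 mol/L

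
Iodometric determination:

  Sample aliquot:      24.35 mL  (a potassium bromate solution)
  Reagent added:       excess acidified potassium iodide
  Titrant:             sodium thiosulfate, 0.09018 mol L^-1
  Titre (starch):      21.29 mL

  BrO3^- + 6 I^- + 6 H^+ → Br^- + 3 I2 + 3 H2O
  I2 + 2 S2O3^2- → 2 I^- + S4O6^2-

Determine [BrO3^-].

0.01314 mol/L

n(S2O3^2-) = 0.02129 × 0.09018 = 1.920 × 10^-3 mol
n(I2) = n(S2O3^2-)/2 = 9.600 × 10^-4 mol
From the 1:3 ratio, n(BrO3^-) in the aliquot = 1/3 × 9.600 × 10^-4 = 3.200 × 10^-4 mol
[BrO3^-] = 3.200 × 10^-4 / 0.02435 = 0.01314 mol/L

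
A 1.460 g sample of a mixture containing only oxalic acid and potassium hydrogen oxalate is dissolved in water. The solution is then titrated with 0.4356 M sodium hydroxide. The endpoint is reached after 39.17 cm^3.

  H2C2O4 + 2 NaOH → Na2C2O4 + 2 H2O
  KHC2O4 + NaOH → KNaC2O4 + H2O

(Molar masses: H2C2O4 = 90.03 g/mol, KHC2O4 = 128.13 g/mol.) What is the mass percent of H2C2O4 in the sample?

n(NaOH) = 0.03917 × 0.4356 = 0.01706 mol
Let x = n(H2C2O4), y = n(KHC2O4).
Titrant: 2x + 1y = 0.01706;  mass: 90.03x + 128.13y = 1.460
Solving, x = 4.369 × 10^-3 mol, y = 8.325 × 10^-3 mol
mass of H2C2O4 = 4.369 × 10^-3 × 90.03 = 0.3933 g
% H2C2O4 = 0.3933 / 1.460 × 100 = 26.94 %

26.94 %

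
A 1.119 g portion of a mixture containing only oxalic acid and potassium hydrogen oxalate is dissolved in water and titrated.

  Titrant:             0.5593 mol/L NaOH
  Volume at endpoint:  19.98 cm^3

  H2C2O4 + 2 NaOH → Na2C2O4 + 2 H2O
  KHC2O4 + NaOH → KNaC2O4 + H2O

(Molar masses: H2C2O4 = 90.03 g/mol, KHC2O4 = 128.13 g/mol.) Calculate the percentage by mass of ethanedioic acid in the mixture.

n(NaOH) = 0.01998 × 0.5593 = 0.01117 mol
Let x = n(H2C2O4), y = n(KHC2O4).
Titrant: 2x + 1y = 0.01117;  mass: 90.03x + 128.13y = 1.119
Solving, x = 1.882 × 10^-3 mol, y = 7.411 × 10^-3 mol
mass of H2C2O4 = 1.882 × 10^-3 × 90.03 = 0.1694 g
% H2C2O4 = 0.1694 / 1.119 × 100 = 15.14 %

15.14 %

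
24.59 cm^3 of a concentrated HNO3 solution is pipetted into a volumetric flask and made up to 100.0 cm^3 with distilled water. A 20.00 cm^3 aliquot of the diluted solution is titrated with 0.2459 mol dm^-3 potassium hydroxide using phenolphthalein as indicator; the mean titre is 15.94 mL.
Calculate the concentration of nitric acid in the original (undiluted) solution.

0.7970 mol/L

HNO3 + KOH → KNO3 + H2O
n(KOH) = 0.01594 × 0.2459 = 3.920 × 10^-3 mol
n(HNO3) in the aliquot = 3.920 × 10^-3 mol (1:1 ratio)
[HNO3]_dilute = 3.920 × 10^-3 / 0.02000 = 0.1960 mol/L
Dilution factor = 100.0 / 24.59 = 4.067
[HNO3]_stock = 0.1960 × 4.067 = 0.7970 mol/L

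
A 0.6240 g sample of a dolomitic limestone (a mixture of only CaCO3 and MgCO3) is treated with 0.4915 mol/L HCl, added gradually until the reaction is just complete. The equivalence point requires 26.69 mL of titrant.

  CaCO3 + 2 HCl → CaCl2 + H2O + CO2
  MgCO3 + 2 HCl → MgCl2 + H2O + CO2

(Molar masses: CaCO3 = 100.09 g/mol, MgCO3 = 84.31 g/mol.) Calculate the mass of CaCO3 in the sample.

n(HCl) = 0.02669 × 0.4915 = 0.01312 mol
Let x = n(CaCO3), y = n(MgCO3).
Titrant: 2x + 2y = 0.01312;  mass: 100.09x + 84.31y = 0.6240
Solving, x = 4.500 × 10^-3 mol, y = 2.059 × 10^-3 mol
mass of CaCO3 = 4.500 × 10^-3 × 100.09 = 0.4504 g

0.4504 g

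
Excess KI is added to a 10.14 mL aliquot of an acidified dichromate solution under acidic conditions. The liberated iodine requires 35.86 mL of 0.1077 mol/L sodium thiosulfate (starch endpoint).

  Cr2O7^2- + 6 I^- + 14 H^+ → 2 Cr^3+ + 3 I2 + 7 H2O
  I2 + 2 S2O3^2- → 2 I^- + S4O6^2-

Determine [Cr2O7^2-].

n(S2O3^2-) = 0.03586 × 0.1077 = 3.862 × 10^-3 mol
n(I2) = n(S2O3^2-)/2 = 1.931 × 10^-3 mol
From the 1:3 ratio, n(Cr2O7^2-) in the aliquot = 1/3 × 1.931 × 10^-3 = 6.437 × 10^-4 mol
[Cr2O7^2-] = 6.437 × 10^-4 / 0.01014 = 0.06348 mol/L

0.06348 mol/L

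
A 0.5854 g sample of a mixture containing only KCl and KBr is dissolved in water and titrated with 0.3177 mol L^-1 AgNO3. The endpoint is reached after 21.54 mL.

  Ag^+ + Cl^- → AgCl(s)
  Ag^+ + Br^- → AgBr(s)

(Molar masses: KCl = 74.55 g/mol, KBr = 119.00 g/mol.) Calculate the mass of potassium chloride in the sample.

0.3840 g

n(AgNO3) = 0.02154 × 0.3177 = 6.843 × 10^-3 mol
Let x = n(KCl), y = n(KBr).
Titrant: 1x + 1y = 6.843 × 10^-3;  mass: 74.55x + 119.00y = 0.5854
Solving, x = 5.151 × 10^-3 mol, y = 1.693 × 10^-3 mol
mass of KCl = 5.151 × 10^-3 × 74.55 = 0.3840 g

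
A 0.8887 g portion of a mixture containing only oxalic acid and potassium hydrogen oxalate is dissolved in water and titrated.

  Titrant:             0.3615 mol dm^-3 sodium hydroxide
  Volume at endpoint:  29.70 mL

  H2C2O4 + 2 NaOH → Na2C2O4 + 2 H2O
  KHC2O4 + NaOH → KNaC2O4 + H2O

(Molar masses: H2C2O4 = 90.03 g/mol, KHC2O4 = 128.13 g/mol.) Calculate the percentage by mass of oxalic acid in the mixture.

n(NaOH) = 0.02970 × 0.3615 = 0.01074 mol
Let x = n(H2C2O4), y = n(KHC2O4).
Titrant: 2x + 1y = 0.01074;  mass: 90.03x + 128.13y = 0.8887
Solving, x = 2.930 × 10^-3 mol, y = 4.878 × 10^-3 mol
mass of H2C2O4 = 2.930 × 10^-3 × 90.03 = 0.2637 g
% H2C2O4 = 0.2637 / 0.8887 × 100 = 29.68 %

29.68 %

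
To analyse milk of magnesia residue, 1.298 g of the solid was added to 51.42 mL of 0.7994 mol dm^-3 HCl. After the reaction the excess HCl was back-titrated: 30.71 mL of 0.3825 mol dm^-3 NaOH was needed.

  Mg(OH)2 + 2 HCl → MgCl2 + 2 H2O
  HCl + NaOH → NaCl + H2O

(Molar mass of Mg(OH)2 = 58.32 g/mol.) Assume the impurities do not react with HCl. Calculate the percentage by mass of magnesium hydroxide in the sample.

n(HCl) added = 0.05142 × 0.7994 = 0.04111 mol
n(NaOH) used in back-titration = 0.03071 × 0.3825 = 0.01175 mol
n(HCl) left over = 0.01175 mol (1:1 ratio)
n(HCl) consumed by analyte = 0.04111 − 0.01175 = 0.02936 mol
From the 1:2 ratio, n(Mg(OH)2) = 1/2 × 0.02936 = 0.01468 mol
mass of Mg(OH)2 = 0.01468 × 58.32 = 0.8561 g
% Mg(OH)2 = 0.8561 / 1.298 × 100 = 65.96 %

65.96 %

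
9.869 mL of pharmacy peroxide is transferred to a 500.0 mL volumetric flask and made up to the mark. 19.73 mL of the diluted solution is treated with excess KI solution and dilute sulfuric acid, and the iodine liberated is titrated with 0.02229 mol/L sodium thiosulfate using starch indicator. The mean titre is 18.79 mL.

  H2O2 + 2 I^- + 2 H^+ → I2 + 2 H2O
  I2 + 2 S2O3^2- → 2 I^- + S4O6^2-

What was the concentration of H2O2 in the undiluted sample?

0.5377 mol/L

n(S2O3^2-) = 0.01879 × 0.02229 = 4.188 × 10^-4 mol
n(I2) = n(S2O3^2-)/2 = 2.094 × 10^-4 mol
n(H2O2) in the aliquot = 2.094 × 10^-4 mol (1:1 ratio)
[H2O2]_dilute = 2.094 × 10^-4 / 0.01973 = 0.01061 mol/L
[H2O2]_original = 0.01061 × 500.0/9.869 = 0.5377 mol/L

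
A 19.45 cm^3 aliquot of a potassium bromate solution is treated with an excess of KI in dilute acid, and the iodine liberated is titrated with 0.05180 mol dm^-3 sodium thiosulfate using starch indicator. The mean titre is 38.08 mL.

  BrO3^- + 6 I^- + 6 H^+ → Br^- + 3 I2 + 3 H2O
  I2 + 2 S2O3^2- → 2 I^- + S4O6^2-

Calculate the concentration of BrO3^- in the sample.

0.01690 mol/L

n(S2O3^2-) = 0.03808 × 0.05180 = 1.973 × 10^-3 mol
n(I2) = n(S2O3^2-)/2 = 9.863 × 10^-4 mol
From the 1:3 ratio, n(BrO3^-) in the aliquot = 1/3 × 9.863 × 10^-4 = 3.288 × 10^-4 mol
[BrO3^-] = 3.288 × 10^-4 / 0.01945 = 0.01690 mol/L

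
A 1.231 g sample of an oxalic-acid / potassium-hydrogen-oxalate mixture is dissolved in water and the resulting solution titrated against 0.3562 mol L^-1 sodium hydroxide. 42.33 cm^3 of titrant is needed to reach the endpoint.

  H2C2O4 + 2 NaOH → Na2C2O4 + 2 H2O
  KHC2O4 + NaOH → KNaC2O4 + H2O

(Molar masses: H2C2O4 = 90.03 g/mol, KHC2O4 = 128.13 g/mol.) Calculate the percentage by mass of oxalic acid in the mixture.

n(NaOH) = 0.04233 × 0.3562 = 0.01508 mol
Let x = n(H2C2O4), y = n(KHC2O4).
Titrant: 2x + 1y = 0.01508;  mass: 90.03x + 128.13y = 1.231
Solving, x = 4.217 × 10^-3 mol, y = 6.645 × 10^-3 mol
mass of H2C2O4 = 4.217 × 10^-3 × 90.03 = 0.3796 g
% H2C2O4 = 0.3796 / 1.231 × 100 = 30.84 %

30.84 %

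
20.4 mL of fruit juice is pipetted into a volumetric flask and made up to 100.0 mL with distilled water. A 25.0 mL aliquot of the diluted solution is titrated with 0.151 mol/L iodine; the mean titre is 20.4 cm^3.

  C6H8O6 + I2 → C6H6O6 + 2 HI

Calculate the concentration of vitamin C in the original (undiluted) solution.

0.604 mol/L

n(I2) = 0.0204 × 0.151 = 3.08 × 10^-3 mol
n(C6H8O6) in the aliquot = 3.08 × 10^-3 mol (1:1 ratio)
[C6H8O6]_dilute = 3.08 × 10^-3 / 0.0250 = 0.123 mol/L
Dilution factor = 100.0 / 20.4 = 4.902
[C6H8O6]_stock = 0.123 × 4.902 = 0.604 mol/L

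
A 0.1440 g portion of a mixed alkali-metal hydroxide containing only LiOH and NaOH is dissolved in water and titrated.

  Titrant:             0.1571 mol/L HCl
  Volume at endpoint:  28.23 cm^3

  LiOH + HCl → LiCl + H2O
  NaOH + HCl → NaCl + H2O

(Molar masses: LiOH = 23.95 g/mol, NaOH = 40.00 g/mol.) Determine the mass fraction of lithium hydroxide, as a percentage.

n(HCl) = 0.02823 × 0.1571 = 4.435 × 10^-3 mol
Let x = n(LiOH), y = n(NaOH).
Titrant: 1x + 1y = 4.435 × 10^-3;  mass: 23.95x + 40.00y = 0.1440
Solving, x = 2.081 × 10^-3 mol, y = 2.354 × 10^-3 mol
mass of LiOH = 2.081 × 10^-3 × 23.95 = 0.04984 g
% LiOH = 0.04984 / 0.1440 × 100 = 34.61 %

34.61 %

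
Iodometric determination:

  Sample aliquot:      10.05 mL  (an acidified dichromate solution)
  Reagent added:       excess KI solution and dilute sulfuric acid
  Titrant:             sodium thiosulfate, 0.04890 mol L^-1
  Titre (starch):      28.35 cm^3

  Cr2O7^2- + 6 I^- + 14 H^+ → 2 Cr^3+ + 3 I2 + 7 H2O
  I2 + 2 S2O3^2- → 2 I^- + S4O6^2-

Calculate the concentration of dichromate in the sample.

0.02299 mol/L

n(S2O3^2-) = 0.02835 × 0.04890 = 1.386 × 10^-3 mol
n(I2) = n(S2O3^2-)/2 = 6.932 × 10^-4 mol
From the 1:3 ratio, n(Cr2O7^2-) in the aliquot = 1/3 × 6.932 × 10^-4 = 2.311 × 10^-4 mol
[Cr2O7^2-] = 2.311 × 10^-4 / 0.01005 = 0.02299 mol/L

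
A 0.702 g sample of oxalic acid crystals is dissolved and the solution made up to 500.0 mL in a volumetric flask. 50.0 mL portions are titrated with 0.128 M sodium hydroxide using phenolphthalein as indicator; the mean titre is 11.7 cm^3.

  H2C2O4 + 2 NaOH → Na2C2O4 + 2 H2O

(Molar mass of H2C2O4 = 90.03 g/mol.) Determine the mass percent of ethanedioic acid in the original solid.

n(NaOH) per titration = 0.0117 × 0.128 = 1.50 × 10^-3 mol
From the 1:2 ratio, n(H2C2O4) in each aliquot = 1/2 × 1.50 × 10^-3 = 7.49 × 10^-4 mol
n(H2C2O4) in the whole flask = 7.49 × 10^-4 × 500.0/50.0 = 7.49 × 10^-3 mol
mass of H2C2O4 = 7.49 × 10^-3 × 90.03 = 0.674 g
% H2C2O4 = 0.674 / 0.702 × 100 = 96.0 %

96.0 %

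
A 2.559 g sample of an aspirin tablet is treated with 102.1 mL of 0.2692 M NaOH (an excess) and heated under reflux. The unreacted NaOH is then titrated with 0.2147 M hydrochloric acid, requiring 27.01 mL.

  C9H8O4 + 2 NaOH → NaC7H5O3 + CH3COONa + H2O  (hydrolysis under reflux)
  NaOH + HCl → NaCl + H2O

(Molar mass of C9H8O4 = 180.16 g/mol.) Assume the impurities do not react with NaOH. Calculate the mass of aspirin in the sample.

1.953 g

n(NaOH) added = 0.1021 × 0.2692 = 0.02749 mol
n(HCl) used in back-titration = 0.02701 × 0.2147 = 5.799 × 10^-3 mol
n(NaOH) left over = 5.799 × 10^-3 mol (1:1 ratio)
n(NaOH) consumed by analyte = 0.02749 − 5.799 × 10^-3 = 0.02169 mol
From the 1:2 ratio, n(C9H8O4) = 1/2 × 0.02169 = 0.01084 mol
mass of C9H8O4 = 0.01084 × 180.16 = 1.953 g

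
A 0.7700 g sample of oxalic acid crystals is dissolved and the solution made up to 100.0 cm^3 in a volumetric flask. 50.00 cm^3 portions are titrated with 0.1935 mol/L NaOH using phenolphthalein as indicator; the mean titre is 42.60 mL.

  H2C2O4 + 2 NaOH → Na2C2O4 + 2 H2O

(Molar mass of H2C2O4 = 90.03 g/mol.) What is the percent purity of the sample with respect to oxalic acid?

96.38 %

n(NaOH) per titration = 0.04260 × 0.1935 = 8.243 × 10^-3 mol
From the 1:2 ratio, n(H2C2O4) in each aliquot = 1/2 × 8.243 × 10^-3 = 4.122 × 10^-3 mol
n(H2C2O4) in the whole flask = 4.122 × 10^-3 × 100.0/50.00 = 8.243 × 10^-3 mol
mass of H2C2O4 = 8.243 × 10^-3 × 90.03 = 0.7421 g
% H2C2O4 = 0.7421 / 0.7700 × 100 = 96.38 %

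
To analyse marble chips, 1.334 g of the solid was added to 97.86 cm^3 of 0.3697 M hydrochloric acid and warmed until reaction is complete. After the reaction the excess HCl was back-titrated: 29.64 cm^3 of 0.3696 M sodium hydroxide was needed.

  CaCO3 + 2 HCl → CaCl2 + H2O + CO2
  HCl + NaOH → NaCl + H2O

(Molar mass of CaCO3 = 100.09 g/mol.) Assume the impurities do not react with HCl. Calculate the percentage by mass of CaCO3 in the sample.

94.63 %

n(HCl) added = 0.09786 × 0.3697 = 0.03618 mol
n(NaOH) used in back-titration = 0.02964 × 0.3696 = 0.01095 mol
n(HCl) left over = 0.01095 mol (1:1 ratio)
n(HCl) consumed by analyte = 0.03618 − 0.01095 = 0.02522 mol
From the 1:2 ratio, n(CaCO3) = 1/2 × 0.02522 = 0.01261 mol
mass of CaCO3 = 0.01261 × 100.09 = 1.262 g
% CaCO3 = 1.262 / 1.334 × 100 = 94.63 %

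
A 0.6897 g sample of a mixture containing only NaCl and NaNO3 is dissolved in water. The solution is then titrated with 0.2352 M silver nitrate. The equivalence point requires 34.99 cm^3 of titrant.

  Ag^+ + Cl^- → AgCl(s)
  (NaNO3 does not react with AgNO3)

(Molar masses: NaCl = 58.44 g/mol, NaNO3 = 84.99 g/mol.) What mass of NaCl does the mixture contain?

n(AgNO3) = 0.03499 × 0.2352 = 8.230 × 10^-3 mol
Let x = n(NaCl), y = n(NaNO3).
Titrant: 1x = 8.230 × 10^-3;  mass: 58.44x + 84.99y = 0.6897
Solving, x = 8.230 × 10^-3 mol, y = 2.456 × 10^-3 mol
mass of NaCl = 8.230 × 10^-3 × 58.44 = 0.4809 g

0.4809 g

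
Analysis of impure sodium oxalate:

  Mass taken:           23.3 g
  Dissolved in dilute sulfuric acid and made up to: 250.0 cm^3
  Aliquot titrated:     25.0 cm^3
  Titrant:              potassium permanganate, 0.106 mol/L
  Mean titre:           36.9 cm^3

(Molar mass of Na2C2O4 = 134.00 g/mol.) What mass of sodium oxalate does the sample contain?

2 MnO4^- + 5 C2O4^2- + 16 H^+ → 2 Mn^2+ + 10 CO2 + 8 H2O
n(KMnO4) per titration = 0.0369 × 0.106 = 3.91 × 10^-3 mol
From the 5:2 ratio, n(Na2C2O4) in each aliquot = 5/2 × 3.91 × 10^-3 = 9.78 × 10^-3 mol
n(Na2C2O4) in the whole flask = 9.78 × 10^-3 × 250.0/25.0 = 0.0978 mol
mass of Na2C2O4 = 0.0978 × 134.00 = 13.1 g

13.1 g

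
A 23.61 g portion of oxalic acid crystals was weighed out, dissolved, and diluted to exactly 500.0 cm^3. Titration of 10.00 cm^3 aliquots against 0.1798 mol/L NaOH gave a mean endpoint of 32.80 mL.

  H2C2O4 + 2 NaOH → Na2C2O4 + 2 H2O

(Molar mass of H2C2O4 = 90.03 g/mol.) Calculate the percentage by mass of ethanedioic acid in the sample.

n(NaOH) per titration = 0.03280 × 0.1798 = 5.897 × 10^-3 mol
From the 1:2 ratio, n(H2C2O4) in each aliquot = 1/2 × 5.897 × 10^-3 = 2.949 × 10^-3 mol
n(H2C2O4) in the whole flask = 2.949 × 10^-3 × 500.0/10.00 = 0.1474 mol
mass of H2C2O4 = 0.1474 × 90.03 = 13.27 g
% H2C2O4 = 13.27 / 23.61 × 100 = 56.22 %

56.22 %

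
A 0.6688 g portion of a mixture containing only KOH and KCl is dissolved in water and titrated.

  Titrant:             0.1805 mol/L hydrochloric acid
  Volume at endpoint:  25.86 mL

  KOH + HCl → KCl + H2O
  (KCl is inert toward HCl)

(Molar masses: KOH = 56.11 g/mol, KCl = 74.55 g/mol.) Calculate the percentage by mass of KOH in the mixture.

n(HCl) = 0.02586 × 0.1805 = 4.668 × 10^-3 mol
Let x = n(KOH), y = n(KCl).
Titrant: 1x = 4.668 × 10^-3;  mass: 56.11x + 74.55y = 0.6688
Solving, x = 4.668 × 10^-3 mol, y = 5.458 × 10^-3 mol
mass of KOH = 4.668 × 10^-3 × 56.11 = 0.2619 g
% KOH = 0.2619 / 0.6688 × 100 = 39.16 %

39.16 %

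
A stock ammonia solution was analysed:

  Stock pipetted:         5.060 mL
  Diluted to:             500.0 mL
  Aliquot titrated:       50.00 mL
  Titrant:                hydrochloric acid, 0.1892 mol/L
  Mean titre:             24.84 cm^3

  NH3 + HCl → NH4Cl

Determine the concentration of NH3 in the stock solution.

n(HCl) = 0.02484 × 0.1892 = 4.700 × 10^-3 mol
n(NH3) in the aliquot = 4.700 × 10^-3 mol (1:1 ratio)
[NH3]_dilute = 4.700 × 10^-3 / 0.05000 = 0.09399 mol/L
Dilution factor = 500.0 / 5.060 = 98.81
[NH3]_stock = 0.09399 × 98.81 = 9.288 mol/L

9.288 mol/L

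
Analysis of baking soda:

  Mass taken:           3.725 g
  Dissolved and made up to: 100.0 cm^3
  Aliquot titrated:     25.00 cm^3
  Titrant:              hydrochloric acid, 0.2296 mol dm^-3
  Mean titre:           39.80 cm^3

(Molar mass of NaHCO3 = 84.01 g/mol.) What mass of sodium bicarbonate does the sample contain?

3.071 g

NaHCO3 + HCl → NaCl + H2O + CO2
n(HCl) per titration = 0.03980 × 0.2296 = 9.138 × 10^-3 mol
n(NaHCO3) in each aliquot = 9.138 × 10^-3 mol (1:1 ratio)
n(NaHCO3) in the whole flask = 9.138 × 10^-3 × 100.0/25.00 = 0.03655 mol
mass of NaHCO3 = 0.03655 × 84.01 = 3.071 g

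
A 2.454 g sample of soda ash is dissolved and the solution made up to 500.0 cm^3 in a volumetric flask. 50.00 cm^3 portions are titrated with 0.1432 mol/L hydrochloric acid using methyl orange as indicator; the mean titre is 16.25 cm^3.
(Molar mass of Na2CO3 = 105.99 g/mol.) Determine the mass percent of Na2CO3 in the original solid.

Na2CO3 + 2 HCl → 2 NaCl + H2O + CO2
n(HCl) per titration = 0.01625 × 0.1432 = 2.327 × 10^-3 mol
From the 1:2 ratio, n(Na2CO3) in each aliquot = 1/2 × 2.327 × 10^-3 = 1.163 × 10^-3 mol
n(Na2CO3) in the whole flask = 1.163 × 10^-3 × 500.0/50.00 = 0.01163 mol
mass of Na2CO3 = 0.01163 × 105.99 = 1.233 g
% Na2CO3 = 1.233 / 2.454 × 100 = 50.25 %

50.25 %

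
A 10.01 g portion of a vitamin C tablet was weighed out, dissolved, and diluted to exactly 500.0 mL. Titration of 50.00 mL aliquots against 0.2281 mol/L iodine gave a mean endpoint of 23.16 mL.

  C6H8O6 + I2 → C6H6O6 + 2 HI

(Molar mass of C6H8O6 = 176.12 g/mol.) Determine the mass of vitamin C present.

9.304 g

n(I2) per titration = 0.02316 × 0.2281 = 5.283 × 10^-3 mol
n(C6H8O6) in each aliquot = 5.283 × 10^-3 mol (1:1 ratio)
n(C6H8O6) in the whole flask = 5.283 × 10^-3 × 500.0/50.00 = 0.05283 mol
mass of C6H8O6 = 0.05283 × 176.12 = 9.304 g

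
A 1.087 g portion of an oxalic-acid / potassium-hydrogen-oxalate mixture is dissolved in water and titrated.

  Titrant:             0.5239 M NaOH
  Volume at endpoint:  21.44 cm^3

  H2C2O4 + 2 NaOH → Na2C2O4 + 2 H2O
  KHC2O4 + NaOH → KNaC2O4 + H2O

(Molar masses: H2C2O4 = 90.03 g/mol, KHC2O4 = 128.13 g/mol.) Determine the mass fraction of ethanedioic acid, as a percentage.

n(NaOH) = 0.02144 × 0.5239 = 0.01123 mol
Let x = n(H2C2O4), y = n(KHC2O4).
Titrant: 2x + 1y = 0.01123;  mass: 90.03x + 128.13y = 1.087
Solving, x = 2.119 × 10^-3 mol, y = 6.995 × 10^-3 mol
mass of H2C2O4 = 2.119 × 10^-3 × 90.03 = 0.1908 g
% H2C2O4 = 0.1908 / 1.087 × 100 = 17.55 %

17.55 %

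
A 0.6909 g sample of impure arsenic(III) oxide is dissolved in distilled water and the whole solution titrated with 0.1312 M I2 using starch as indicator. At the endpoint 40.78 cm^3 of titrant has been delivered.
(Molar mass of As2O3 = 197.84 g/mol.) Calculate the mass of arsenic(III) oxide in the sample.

As2O3 + 2 I2 + 2 H2O → As2O5 + 4 HI
n(I2) = 0.04078 L × 0.1312 mol/L = 5.350 × 10^-3 mol
From the 1:2 ratio, n(As2O3) = 1/2 × 5.350 × 10^-3 = 2.675 × 10^-3 mol
mass of As2O3 = 2.675 × 10^-3 × 197.84 g/mol = 0.5293 g

0.5293 g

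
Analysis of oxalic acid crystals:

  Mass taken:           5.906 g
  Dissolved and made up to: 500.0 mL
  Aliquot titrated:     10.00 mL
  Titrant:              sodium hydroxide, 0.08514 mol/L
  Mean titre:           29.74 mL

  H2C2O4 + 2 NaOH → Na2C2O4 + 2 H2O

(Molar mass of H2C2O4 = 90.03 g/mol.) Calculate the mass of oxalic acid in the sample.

5.699 g

n(NaOH) per titration = 0.02974 × 0.08514 = 2.532 × 10^-3 mol
From the 1:2 ratio, n(H2C2O4) in each aliquot = 1/2 × 2.532 × 10^-3 = 1.266 × 10^-3 mol
n(H2C2O4) in the whole flask = 1.266 × 10^-3 × 500.0/10.00 = 0.06330 mol
mass of H2C2O4 = 0.06330 × 90.03 = 5.699 g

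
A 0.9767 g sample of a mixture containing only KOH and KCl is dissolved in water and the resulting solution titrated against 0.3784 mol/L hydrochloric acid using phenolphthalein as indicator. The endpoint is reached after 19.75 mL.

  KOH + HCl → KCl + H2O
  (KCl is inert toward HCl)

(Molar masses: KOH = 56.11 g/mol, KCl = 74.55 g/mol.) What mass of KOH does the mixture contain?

n(HCl) = 0.01975 × 0.3784 = 7.473 × 10^-3 mol
Let x = n(KOH), y = n(KCl).
Titrant: 1x = 7.473 × 10^-3;  mass: 56.11x + 74.55y = 0.9767
Solving, x = 7.473 × 10^-3 mol, y = 7.476 × 10^-3 mol
mass of KOH = 7.473 × 10^-3 × 56.11 = 0.4193 g

0.4193 g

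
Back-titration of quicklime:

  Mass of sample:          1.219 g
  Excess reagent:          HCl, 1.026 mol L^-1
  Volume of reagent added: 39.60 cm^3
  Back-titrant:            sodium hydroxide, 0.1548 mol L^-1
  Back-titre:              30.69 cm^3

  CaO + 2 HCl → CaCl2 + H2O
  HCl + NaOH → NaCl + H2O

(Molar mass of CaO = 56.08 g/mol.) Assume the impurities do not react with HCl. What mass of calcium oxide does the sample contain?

1.006 g

n(HCl) added = 0.03960 × 1.026 = 0.04063 mol
n(NaOH) used in back-titration = 0.03069 × 0.1548 = 4.751 × 10^-3 mol
n(HCl) left over = 4.751 × 10^-3 mol (1:1 ratio)
n(HCl) consumed by analyte = 0.04063 − 4.751 × 10^-3 = 0.03588 mol
From the 1:2 ratio, n(CaO) = 1/2 × 0.03588 = 0.01794 mol
mass of CaO = 0.01794 × 56.08 = 1.006 g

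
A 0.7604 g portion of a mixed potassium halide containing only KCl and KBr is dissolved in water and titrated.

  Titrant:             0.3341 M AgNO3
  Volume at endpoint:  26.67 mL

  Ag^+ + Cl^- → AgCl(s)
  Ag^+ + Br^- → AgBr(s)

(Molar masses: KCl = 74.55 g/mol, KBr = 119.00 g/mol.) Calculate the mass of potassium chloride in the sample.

0.5031 g

n(AgNO3) = 0.02667 × 0.3341 = 8.910 × 10^-3 mol
Let x = n(KCl), y = n(KBr).
Titrant: 1x + 1y = 8.910 × 10^-3;  mass: 74.55x + 119.00y = 0.7604
Solving, x = 6.748 × 10^-3 mol, y = 2.163 × 10^-3 mol
mass of KCl = 6.748 × 10^-3 × 74.55 = 0.5031 g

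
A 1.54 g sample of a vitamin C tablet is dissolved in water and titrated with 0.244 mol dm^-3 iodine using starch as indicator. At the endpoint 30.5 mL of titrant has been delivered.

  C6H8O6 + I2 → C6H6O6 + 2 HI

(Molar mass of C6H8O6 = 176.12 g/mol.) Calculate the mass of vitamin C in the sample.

1.31 g

n(I2) = 0.0305 L × 0.244 mol/L = 7.44 × 10^-3 mol
n(C6H8O6) = 7.44 × 10^-3 mol (1:1 ratio)
mass of C6H8O6 = 7.44 × 10^-3 × 176.12 g/mol = 1.31 g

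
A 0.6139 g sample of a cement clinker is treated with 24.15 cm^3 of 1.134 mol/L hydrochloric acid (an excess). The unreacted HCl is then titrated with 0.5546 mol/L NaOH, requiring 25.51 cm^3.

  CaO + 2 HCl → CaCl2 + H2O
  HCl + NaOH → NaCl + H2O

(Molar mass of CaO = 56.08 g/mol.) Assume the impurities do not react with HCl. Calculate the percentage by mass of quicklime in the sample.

60.47 %

n(HCl) added = 0.02415 × 1.134 = 0.02739 mol
n(NaOH) used in back-titration = 0.02551 × 0.5546 = 0.01415 mol
n(HCl) left over = 0.01415 mol (1:1 ratio)
n(HCl) consumed by analyte = 0.02739 − 0.01415 = 0.01324 mol
From the 1:2 ratio, n(CaO) = 1/2 × 0.01324 = 6.619 × 10^-3 mol
mass of CaO = 6.619 × 10^-3 × 56.08 = 0.3712 g
% CaO = 0.3712 / 0.6139 × 100 = 60.47 %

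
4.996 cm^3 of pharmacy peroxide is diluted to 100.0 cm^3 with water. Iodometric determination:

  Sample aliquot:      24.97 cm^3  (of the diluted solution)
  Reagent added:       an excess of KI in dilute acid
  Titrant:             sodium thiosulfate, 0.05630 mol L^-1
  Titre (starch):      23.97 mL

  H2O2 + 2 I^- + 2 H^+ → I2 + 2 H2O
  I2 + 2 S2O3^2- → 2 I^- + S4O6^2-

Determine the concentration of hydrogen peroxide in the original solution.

0.5409 mol/L

n(S2O3^2-) = 0.02397 × 0.05630 = 1.350 × 10^-3 mol
n(I2) = n(S2O3^2-)/2 = 6.748 × 10^-4 mol
n(H2O2) in the aliquot = 6.748 × 10^-4 mol (1:1 ratio)
[H2O2]_dilute = 6.748 × 10^-4 / 0.02497 = 0.02702 mol/L
[H2O2]_original = 0.02702 × 100.0/4.996 = 0.5409 mol/L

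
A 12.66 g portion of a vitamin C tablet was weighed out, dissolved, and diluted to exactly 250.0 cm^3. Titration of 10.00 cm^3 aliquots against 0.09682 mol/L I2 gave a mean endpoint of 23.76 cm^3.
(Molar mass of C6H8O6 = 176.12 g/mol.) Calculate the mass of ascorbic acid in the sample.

C6H8O6 + I2 → C6H6O6 + 2 HI
n(I2) per titration = 0.02376 × 0.09682 = 2.300 × 10^-3 mol
n(C6H8O6) in each aliquot = 2.300 × 10^-3 mol (1:1 ratio)
n(C6H8O6) in the whole flask = 2.300 × 10^-3 × 250.0/10.00 = 0.05751 mol
mass of C6H8O6 = 0.05751 × 176.12 = 10.13 g

10.13 g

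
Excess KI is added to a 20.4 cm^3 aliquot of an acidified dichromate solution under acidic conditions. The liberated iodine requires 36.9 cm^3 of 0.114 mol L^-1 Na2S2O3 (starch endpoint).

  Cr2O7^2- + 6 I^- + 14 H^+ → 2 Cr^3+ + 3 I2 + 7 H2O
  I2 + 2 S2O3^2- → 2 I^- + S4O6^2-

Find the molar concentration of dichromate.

0.0344 mol/L

n(S2O3^2-) = 0.0369 × 0.114 = 4.21 × 10^-3 mol
n(I2) = n(S2O3^2-)/2 = 2.10 × 10^-3 mol
From the 1:3 ratio, n(Cr2O7^2-) in the aliquot = 1/3 × 2.10 × 10^-3 = 7.01 × 10^-4 mol
[Cr2O7^2-] = 7.01 × 10^-4 / 0.0204 = 0.0344 mol/L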